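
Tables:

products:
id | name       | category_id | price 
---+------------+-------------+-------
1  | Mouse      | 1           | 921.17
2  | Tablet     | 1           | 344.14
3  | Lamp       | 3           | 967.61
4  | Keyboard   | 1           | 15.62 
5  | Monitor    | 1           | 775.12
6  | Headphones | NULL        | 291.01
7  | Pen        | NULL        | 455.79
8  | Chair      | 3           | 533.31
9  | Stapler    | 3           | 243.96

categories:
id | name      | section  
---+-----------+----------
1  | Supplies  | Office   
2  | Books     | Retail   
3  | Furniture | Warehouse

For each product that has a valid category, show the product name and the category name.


INNER JOIN keeps only products rows whose category_id matches an id in categories. Walk through each product:
  - product 1 (Mouse): category_id=1 -> matches Supplies
  - product 2 (Tablet): category_id=1 -> matches Supplies
  - product 3 (Lamp): category_id=3 -> matches Furniture
  - product 4 (Keyboard): category_id=1 -> matches Supplies
  - product 5 (Monitor): category_id=1 -> matches Supplies
  - product 6 (Headphones): category_id=NULL, no match -> dropped
  - product 7 (Pen): category_id=NULL, no match -> dropped
  - product 8 (Chair): category_id=3 -> matches Furniture
  - product 9 (Stapler): category_id=3 -> matches Furniture
So 2 of 9 rows are dropped.

SQL:
SELECT a.name, b.name AS category
FROM products a
INNER JOIN categories b ON a.category_id = b.id

Result:
name     | category 
---------+----------
Mouse    | Supplies 
Tablet   | Supplies 
Lamp     | Furniture
Keyboard | Supplies 
Monitor  | Supplies 
Chair    | Furniture
Stapler  | Furniture


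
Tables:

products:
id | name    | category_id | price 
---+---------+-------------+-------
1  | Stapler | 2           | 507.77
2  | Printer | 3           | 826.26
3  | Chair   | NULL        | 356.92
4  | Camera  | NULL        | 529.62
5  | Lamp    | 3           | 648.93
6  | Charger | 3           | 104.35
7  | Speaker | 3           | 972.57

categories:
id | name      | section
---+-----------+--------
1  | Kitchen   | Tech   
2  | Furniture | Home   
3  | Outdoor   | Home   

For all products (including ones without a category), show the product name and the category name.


LEFT JOIN keeps every row from products (the left table); where category_id has no match in categories, the category columns become NULL. Walk through each product:
  - product 1 (Stapler): category_id=2 -> matches Furniture
  - product 2 (Printer): category_id=3 -> matches Outdoor
  - product 3 (Chair): category_id=NULL, no match -> kept with NULL
  - product 4 (Camera): category_id=NULL, no match -> kept with NULL
  - product 5 (Lamp): category_id=3 -> matches Outdoor
  - product 6 (Charger): category_id=3 -> matches Outdoor
  - product 7 (Speaker): category_id=3 -> matches Outdoor
All 7 rows appear; 2 have NULL category.

SQL:
SELECT a.name, b.name AS category
FROM products a
LEFT JOIN categories b ON a.category_id = b.id

Result:
name    | category 
--------+----------
Stapler | Furniture
Printer | Outdoor  
Chair   | NULL     
Camera  | NULL     
Lamp    | Outdoor  
Charger | Outdoor  
Speaker | Outdoor  


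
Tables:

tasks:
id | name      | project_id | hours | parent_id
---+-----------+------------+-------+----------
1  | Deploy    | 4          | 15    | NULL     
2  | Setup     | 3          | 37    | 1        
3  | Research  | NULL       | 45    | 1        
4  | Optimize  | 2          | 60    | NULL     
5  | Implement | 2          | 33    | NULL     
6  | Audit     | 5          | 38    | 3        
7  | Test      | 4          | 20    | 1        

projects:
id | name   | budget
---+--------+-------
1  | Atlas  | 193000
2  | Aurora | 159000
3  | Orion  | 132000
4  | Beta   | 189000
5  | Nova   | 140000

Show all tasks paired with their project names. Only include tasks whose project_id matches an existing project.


INNER JOIN keeps only tasks rows whose project_id matches an id in projects. Walk through each task:
  - task 1 (Deploy): project_id=4 -> matches Beta
  - task 2 (Setup): project_id=3 -> matches Orion
  - task 3 (Research): project_id=NULL, no match -> dropped
  - task 4 (Optimize): project_id=2 -> matches Aurora
  - task 5 (Implement): project_id=2 -> matches Aurora
  - task 6 (Audit): project_id=5 -> matches Nova
  - task 7 (Test): project_id=4 -> matches Beta
So 1 of 7 rows is dropped.

SQL:
SELECT a.name, b.name AS project
FROM tasks a
INNER JOIN projects b ON a.project_id = b.id

Result:
name      | project
----------+--------
Deploy    | Beta   
Setup     | Orion  
Optimize  | Aurora 
Implement | Aurora 
Audit     | Nova   
Test      | Beta   


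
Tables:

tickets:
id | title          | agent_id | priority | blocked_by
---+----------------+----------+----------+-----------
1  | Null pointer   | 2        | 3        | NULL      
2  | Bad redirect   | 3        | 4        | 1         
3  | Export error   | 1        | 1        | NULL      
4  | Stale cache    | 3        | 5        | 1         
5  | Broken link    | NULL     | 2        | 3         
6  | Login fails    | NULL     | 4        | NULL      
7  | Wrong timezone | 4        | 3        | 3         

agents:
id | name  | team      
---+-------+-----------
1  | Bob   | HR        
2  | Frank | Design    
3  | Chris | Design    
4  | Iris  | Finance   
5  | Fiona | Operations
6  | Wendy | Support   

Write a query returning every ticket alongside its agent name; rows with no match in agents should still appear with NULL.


LEFT JOIN keeps every row from tickets (the left table); where agent_id has no match in agents, the agent columns become NULL. Walk through each ticket:
  - ticket 1 (Null pointer): agent_id=2 -> matches Frank
  - ticket 2 (Bad redirect): agent_id=3 -> matches Chris
  - ticket 3 (Export error): agent_id=1 -> matches Bob
  - ticket 4 (Stale cache): agent_id=3 -> matches Chris
  - ticket 5 (Broken link): agent_id=NULL, no match -> kept with NULL
  - ticket 6 (Login fails): agent_id=NULL, no match -> kept with NULL
  - ticket 7 (Wrong timezone): agent_id=4 -> matches Iris
All 7 rows appear; 2 have NULL agent.

SQL:
SELECT a.title, b.name AS agent
FROM tickets a
LEFT JOIN agents b ON a.agent_id = b.id

Result:
title          | agent
---------------+------
Null pointer   | Frank
Bad redirect   | Chris
Export error   | Bob  
Stale cache    | Chris
Broken link    | NULL 
Login fails    | NULL 
Wrong timezone | Iris 


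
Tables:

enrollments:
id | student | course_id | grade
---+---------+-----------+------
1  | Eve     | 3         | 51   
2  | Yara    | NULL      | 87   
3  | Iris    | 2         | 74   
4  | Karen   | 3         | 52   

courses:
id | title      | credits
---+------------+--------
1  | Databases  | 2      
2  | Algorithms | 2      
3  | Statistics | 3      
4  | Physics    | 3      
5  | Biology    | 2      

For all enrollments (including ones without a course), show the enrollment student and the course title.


LEFT JOIN keeps every row from enrollments (the left table); where course_id has no match in courses, the course columns become NULL. Walk through each enrollment:
  - enrollment 1 (Eve): course_id=3 -> matches Statistics
  - enrollment 2 (Yara): course_id=NULL, no match -> kept with NULL
  - enrollment 3 (Iris): course_id=2 -> matches Algorithms
  - enrollment 4 (Karen): course_id=3 -> matches Statistics
All 4 rows appear; 1 has NULL course.

SQL:
SELECT a.student, b.title AS course
FROM enrollments a
LEFT JOIN courses b ON a.course_id = b.id

Result:
student | course    
--------+-----------
Eve     | Statistics
Yara    | NULL      
Iris    | Algorithms
Karen   | Statistics


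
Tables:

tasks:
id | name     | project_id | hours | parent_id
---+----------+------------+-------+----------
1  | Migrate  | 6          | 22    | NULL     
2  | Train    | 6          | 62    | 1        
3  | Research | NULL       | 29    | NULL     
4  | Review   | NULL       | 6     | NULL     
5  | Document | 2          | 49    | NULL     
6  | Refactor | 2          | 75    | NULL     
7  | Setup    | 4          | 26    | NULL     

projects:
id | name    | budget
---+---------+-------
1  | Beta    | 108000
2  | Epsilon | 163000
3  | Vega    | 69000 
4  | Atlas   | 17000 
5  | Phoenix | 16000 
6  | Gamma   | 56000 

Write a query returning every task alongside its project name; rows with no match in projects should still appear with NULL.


LEFT JOIN keeps every row from tasks (the left table); where project_id has no match in projects, the project columns become NULL. Walk through each task:
  - task 1 (Migrate): project_id=6 -> matches Gamma
  - task 2 (Train): project_id=6 -> matches Gamma
  - task 3 (Research): project_id=NULL, no match -> kept with NULL
  - task 4 (Review): project_id=NULL, no match -> kept with NULL
  - task 5 (Document): project_id=2 -> matches Epsilon
  - task 6 (Refactor): project_id=2 -> matches Epsilon
  - task 7 (Setup): project_id=4 -> matches Atlas
All 7 rows appear; 2 have NULL project.

SQL:
SELECT a.name, b.name AS project
FROM tasks a
LEFT JOIN projects b ON a.project_id = b.id

Result:
name     | project
---------+--------
Migrate  | Gamma  
Train    | Gamma  
Research | NULL   
Review   | NULL   
Document | Epsilon
Refactor | Epsilon
Setup    | Atlas  


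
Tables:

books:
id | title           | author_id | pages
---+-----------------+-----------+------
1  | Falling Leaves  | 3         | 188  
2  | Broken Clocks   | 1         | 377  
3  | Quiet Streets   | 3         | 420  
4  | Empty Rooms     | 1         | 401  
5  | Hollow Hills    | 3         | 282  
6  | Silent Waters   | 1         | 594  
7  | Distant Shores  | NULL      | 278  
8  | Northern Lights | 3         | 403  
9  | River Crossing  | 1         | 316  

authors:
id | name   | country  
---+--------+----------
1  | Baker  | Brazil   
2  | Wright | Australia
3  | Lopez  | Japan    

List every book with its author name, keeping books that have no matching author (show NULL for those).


LEFT JOIN keeps every row from books (the left table); where author_id has no match in authors, the author columns become NULL. Walk through each book:
  - book 1 (Falling Leaves): author_id=3 -> matches Lopez
  - book 2 (Broken Clocks): author_id=1 -> matches Baker
  - book 3 (Quiet Streets): author_id=3 -> matches Lopez
  - book 4 (Empty Rooms): author_id=1 -> matches Baker
  - book 5 (Hollow Hills): author_id=3 -> matches Lopez
  - book 6 (Silent Waters): author_id=1 -> matches Baker
  - book 7 (Distant Shores): author_id=NULL, no match -> kept with NULL
  - book 8 (Northern Lights): author_id=3 -> matches Lopez
  - book 9 (River Crossing): author_id=1 -> matches Baker
All 9 rows appear; 1 has NULL author.

SQL:
SELECT a.title, b.name AS author
FROM books a
LEFT JOIN authors b ON a.author_id = b.id

Result:
title           | author
----------------+-------
Falling Leaves  | Lopez 
Broken Clocks   | Baker 
Quiet Streets   | Lopez 
Empty Rooms     | Baker 
Hollow Hills    | Lopez 
Silent Waters   | Baker 
Distant Shores  | NULL  
Northern Lights | Lopez 
River Crossing  | Baker 


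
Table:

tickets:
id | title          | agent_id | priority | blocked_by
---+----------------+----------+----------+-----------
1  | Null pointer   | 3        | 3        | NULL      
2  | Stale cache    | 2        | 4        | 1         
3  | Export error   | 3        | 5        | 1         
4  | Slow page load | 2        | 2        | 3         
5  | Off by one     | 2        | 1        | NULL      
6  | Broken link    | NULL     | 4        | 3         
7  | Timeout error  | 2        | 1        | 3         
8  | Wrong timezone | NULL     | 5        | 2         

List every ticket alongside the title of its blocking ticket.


This is a self-join: tickets is joined to a second copy of itself, matching each row's blocked_by to another row's id. Use LEFT JOIN so rows with blocked_by=NULL are kept.
  - ticket 1 (Null pointer): blocked_by=NULL -> NULL
  - ticket 2 (Stale cache): blocked_by=1 -> Null pointer
  - ticket 3 (Export error): blocked_by=1 -> Null pointer
  - ticket 4 (Slow page load): blocked_by=3 -> Export error
  - ticket 5 (Off by one): blocked_by=NULL -> NULL
  - ticket 6 (Broken link): blocked_by=3 -> Export error
  - ticket 7 (Timeout error): blocked_by=3 -> Export error
  - ticket 8 (Wrong timezone): blocked_by=2 -> Stale cache

SQL:
SELECT a.title AS item, b.title AS blocked_by
FROM tickets a
LEFT JOIN tickets b ON a.blocked_by = b.id

Result:
item           | blocked_by  
---------------+-------------
Null pointer   | NULL        
Stale cache    | Null pointer
Export error   | Null pointer
Slow page load | Export error
Off by one     | NULL        
Broken link    | Export error
Timeout error  | Export error
Wrong timezone | Stale cache 


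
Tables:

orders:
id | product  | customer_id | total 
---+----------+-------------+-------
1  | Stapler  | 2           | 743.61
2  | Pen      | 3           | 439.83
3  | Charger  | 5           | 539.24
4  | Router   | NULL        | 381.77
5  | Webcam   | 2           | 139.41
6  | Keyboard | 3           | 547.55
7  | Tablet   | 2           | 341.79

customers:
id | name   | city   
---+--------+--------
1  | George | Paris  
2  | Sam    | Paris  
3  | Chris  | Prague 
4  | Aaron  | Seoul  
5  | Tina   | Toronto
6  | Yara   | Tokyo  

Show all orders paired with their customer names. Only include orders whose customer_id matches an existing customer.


INNER JOIN keeps only orders rows whose customer_id matches an id in customers. Walk through each order:
  - order 1 (Stapler): customer_id=2 -> matches Sam
  - order 2 (Pen): customer_id=3 -> matches Chris
  - order 3 (Charger): customer_id=5 -> matches Tina
  - order 4 (Router): customer_id=NULL, no match -> dropped
  - order 5 (Webcam): customer_id=2 -> matches Sam
  - order 6 (Keyboard): customer_id=3 -> matches Chris
  - order 7 (Tablet): customer_id=2 -> matches Sam
So 1 of 7 rows is dropped.

SQL:
SELECT a.product, b.name AS customer
FROM orders a
INNER JOIN customers b ON a.customer_id = b.id

Result:
product  | customer
---------+---------
Stapler  | Sam     
Pen      | Chris   
Charger  | Tina    
Webcam   | Sam     
Keyboard | Chris   
Tablet   | Sam     


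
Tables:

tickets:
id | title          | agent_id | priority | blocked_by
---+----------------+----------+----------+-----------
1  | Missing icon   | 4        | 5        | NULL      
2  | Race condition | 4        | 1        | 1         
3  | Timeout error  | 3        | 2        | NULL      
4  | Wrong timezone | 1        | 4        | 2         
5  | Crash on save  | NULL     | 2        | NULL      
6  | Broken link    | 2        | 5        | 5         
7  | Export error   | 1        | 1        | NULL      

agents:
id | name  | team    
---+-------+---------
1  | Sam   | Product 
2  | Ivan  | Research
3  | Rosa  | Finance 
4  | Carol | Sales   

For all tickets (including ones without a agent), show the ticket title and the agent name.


LEFT JOIN keeps every row from tickets (the left table); where agent_id has no match in agents, the agent columns become NULL. Walk through each ticket:
  - ticket 1 (Missing icon): agent_id=4 -> matches Carol
  - ticket 2 (Race condition): agent_id=4 -> matches Carol
  - ticket 3 (Timeout error): agent_id=3 -> matches Rosa
  - ticket 4 (Wrong timezone): agent_id=1 -> matches Sam
  - ticket 5 (Crash on save): agent_id=NULL, no match -> kept with NULL
  - ticket 6 (Broken link): agent_id=2 -> matches Ivan
  - ticket 7 (Export error): agent_id=1 -> matches Sam
All 7 rows appear; 1 has NULL agent.

SQL:
SELECT a.title, b.name AS agent
FROM tickets a
LEFT JOIN agents b ON a.agent_id = b.id

Result:
title          | agent
---------------+------
Missing icon   | Carol
Race condition | Carol
Timeout error  | Rosa 
Wrong timezone | Sam  
Crash on save  | NULL 
Broken link    | Ivan 
Export error   | Sam  


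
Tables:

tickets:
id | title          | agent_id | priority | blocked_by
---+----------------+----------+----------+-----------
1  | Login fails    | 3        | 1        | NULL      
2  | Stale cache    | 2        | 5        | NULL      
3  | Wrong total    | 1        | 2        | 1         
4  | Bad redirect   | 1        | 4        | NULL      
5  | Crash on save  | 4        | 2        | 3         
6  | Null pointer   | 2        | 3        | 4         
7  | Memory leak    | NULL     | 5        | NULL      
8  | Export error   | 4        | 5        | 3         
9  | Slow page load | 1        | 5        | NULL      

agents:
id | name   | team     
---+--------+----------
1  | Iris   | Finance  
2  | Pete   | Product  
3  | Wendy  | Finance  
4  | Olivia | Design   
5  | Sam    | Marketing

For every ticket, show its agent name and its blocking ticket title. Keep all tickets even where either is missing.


Two LEFT JOINs from the same base table tickets: one to agents via agent_id, one to tickets itself via blocked_by. Both are LEFT so every ticket is preserved.
Match against agents:
  - ticket 1 (Login fails): agent_id=3 -> matches Wendy
  - ticket 2 (Stale cache): agent_id=2 -> matches Pete
  - ticket 3 (Wrong total): agent_id=1 -> matches Iris
  - ticket 4 (Bad redirect): agent_id=1 -> matches Iris
  - ticket 5 (Crash on save): agent_id=4 -> matches Olivia
  - ticket 6 (Null pointer): agent_id=2 -> matches Pete
  - ticket 7 (Memory leak): agent_id=NULL, no match -> kept with NULL
  - ticket 8 (Export error): agent_id=4 -> matches Olivia
  - ticket 9 (Slow page load): agent_id=1 -> matches Iris
Match against tickets (self):
  - ticket 1 (Login fails): blocked_by=NULL -> NULL
  - ticket 2 (Stale cache): blocked_by=NULL -> NULL
  - ticket 3 (Wrong total): blocked_by=1 -> Login fails
  - ticket 4 (Bad redirect): blocked_by=NULL -> NULL
  - ticket 5 (Crash on save): blocked_by=3 -> Wrong total
  - ticket 6 (Null pointer): blocked_by=4 -> Bad redirect
  - ticket 7 (Memory leak): blocked_by=NULL -> NULL
  - ticket 8 (Export error): blocked_by=3 -> Wrong total
  - ticket 9 (Slow page load): blocked_by=NULL -> NULL

SQL:
SELECT a.title, b.name AS agent, c.title AS blocked_by
FROM tickets a
LEFT JOIN agents b ON a.agent_id = b.id
LEFT JOIN tickets c ON a.blocked_by = c.id

Result:
title          | agent  | blocked_by  
---------------+--------+-------------
Login fails    | Wendy  | NULL        
Stale cache    | Pete   | NULL        
Wrong total    | Iris   | Login fails 
Bad redirect   | Iris   | NULL        
Crash on save  | Olivia | Wrong total 
Null pointer   | Pete   | Bad redirect
Memory leak    | NULL   | NULL        
Export error   | Olivia | Wrong total 
Slow page load | Iris   | NULL        


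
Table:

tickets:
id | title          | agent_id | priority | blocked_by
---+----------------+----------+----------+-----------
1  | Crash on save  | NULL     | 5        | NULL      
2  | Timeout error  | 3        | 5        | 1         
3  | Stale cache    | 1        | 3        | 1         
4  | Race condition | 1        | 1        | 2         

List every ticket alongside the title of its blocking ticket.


This is a self-join: tickets is joined to a second copy of itself, matching each row's blocked_by to another row's id. Use LEFT JOIN so rows with blocked_by=NULL are kept.
  - ticket 1 (Crash on save): blocked_by=NULL -> NULL
  - ticket 2 (Timeout error): blocked_by=1 -> Crash on save
  - ticket 3 (Stale cache): blocked_by=1 -> Crash on save
  - ticket 4 (Race condition): blocked_by=2 -> Timeout error

SQL:
SELECT a.title AS item, b.title AS blocked_by
FROM tickets a
LEFT JOIN tickets b ON a.blocked_by = b.id

Result:
item           | blocked_by   
---------------+--------------
Crash on save  | NULL         
Timeout error  | Crash on save
Stale cache    | Crash on save
Race condition | Timeout error


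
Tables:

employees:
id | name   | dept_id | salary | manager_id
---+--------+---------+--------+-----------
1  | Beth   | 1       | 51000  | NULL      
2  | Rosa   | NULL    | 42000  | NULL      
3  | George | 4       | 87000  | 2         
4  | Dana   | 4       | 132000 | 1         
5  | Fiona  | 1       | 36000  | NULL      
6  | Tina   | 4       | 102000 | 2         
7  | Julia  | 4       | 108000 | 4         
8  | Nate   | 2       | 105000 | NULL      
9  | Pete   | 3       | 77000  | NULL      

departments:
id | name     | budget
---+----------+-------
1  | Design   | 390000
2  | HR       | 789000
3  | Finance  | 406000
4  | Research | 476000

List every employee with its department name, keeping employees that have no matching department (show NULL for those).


LEFT JOIN keeps every row from employees (the left table); where dept_id has no match in departments, the department columns become NULL. Walk through each employee:
  - employee 1 (Beth): dept_id=1 -> matches Design
  - employee 2 (Rosa): dept_id=NULL, no match -> kept with NULL
  - employee 3 (George): dept_id=4 -> matches Research
  - employee 4 (Dana): dept_id=4 -> matches Research
  - employee 5 (Fiona): dept_id=1 -> matches Design
  - employee 6 (Tina): dept_id=4 -> matches Research
  - employee 7 (Julia): dept_id=4 -> matches Research
  - employee 8 (Nate): dept_id=2 -> matches HR
  - employee 9 (Pete): dept_id=3 -> matches Finance
All 9 rows appear; 1 has NULL department.

SQL:
SELECT a.name, b.name AS department
FROM employees a
LEFT JOIN departments b ON a.dept_id = b.id

Result:
name   | department
-------+-----------
Beth   | Design    
Rosa   | NULL      
George | Research  
Dana   | Research  
Fiona  | Design    
Tina   | Research  
Julia  | Research  
Nate   | HR        
Pete   | Finance   


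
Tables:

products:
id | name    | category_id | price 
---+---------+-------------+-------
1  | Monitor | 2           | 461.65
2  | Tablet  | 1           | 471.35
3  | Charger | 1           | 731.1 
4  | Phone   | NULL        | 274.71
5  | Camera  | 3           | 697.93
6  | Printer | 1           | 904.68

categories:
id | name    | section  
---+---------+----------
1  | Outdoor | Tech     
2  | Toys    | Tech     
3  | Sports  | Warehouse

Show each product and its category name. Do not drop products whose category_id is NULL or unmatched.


LEFT JOIN keeps every row from products (the left table); where category_id has no match in categories, the category columns become NULL. Walk through each product:
  - product 1 (Monitor): category_id=2 -> matches Toys
  - product 2 (Tablet): category_id=1 -> matches Outdoor
  - product 3 (Charger): category_id=1 -> matches Outdoor
  - product 4 (Phone): category_id=NULL, no match -> kept with NULL
  - product 5 (Camera): category_id=3 -> matches Sports
  - product 6 (Printer): category_id=1 -> matches Outdoor
All 6 rows appear; 1 has NULL category.

SQL:
SELECT a.name, b.name AS category
FROM products a
LEFT JOIN categories b ON a.category_id = b.id

Result:
name    | category
--------+---------
Monitor | Toys    
Tablet  | Outdoor 
Charger | Outdoor 
Phone   | NULL    
Camera  | Sports  
Printer | Outdoor 


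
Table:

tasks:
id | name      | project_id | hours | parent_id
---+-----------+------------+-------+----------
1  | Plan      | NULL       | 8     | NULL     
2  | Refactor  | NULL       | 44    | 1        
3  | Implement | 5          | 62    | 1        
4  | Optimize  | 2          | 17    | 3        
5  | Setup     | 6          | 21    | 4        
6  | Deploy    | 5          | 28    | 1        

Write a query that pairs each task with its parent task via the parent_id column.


This is a self-join: tasks is joined to a second copy of itself, matching each row's parent_id to another row's id. Use LEFT JOIN so rows with parent_id=NULL are kept.
  - task 1 (Plan): parent_id=NULL -> NULL
  - task 2 (Refactor): parent_id=1 -> Plan
  - task 3 (Implement): parent_id=1 -> Plan
  - task 4 (Optimize): parent_id=3 -> Implement
  - task 5 (Setup): parent_id=4 -> Optimize
  - task 6 (Deploy): parent_id=1 -> Plan

SQL:
SELECT a.name AS item, b.name AS parent
FROM tasks a
LEFT JOIN tasks b ON a.parent_id = b.id

Result:
item      | parent   
----------+----------
Plan      | NULL     
Refactor  | Plan     
Implement | Plan     
Optimize  | Implement
Setup     | Optimize 
Deploy    | Plan     


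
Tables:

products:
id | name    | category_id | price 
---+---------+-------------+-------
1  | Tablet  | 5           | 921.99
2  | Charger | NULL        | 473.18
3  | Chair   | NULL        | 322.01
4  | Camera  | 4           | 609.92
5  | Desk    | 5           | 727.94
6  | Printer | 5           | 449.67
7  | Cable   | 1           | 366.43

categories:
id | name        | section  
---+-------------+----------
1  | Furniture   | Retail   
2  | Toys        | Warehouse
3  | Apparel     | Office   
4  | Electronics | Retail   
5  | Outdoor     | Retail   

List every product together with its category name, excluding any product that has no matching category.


INNER JOIN keeps only products rows whose category_id matches an id in categories. Walk through each product:
  - product 1 (Tablet): category_id=5 -> matches Outdoor
  - product 2 (Charger): category_id=NULL, no match -> dropped
  - product 3 (Chair): category_id=NULL, no match -> dropped
  - product 4 (Camera): category_id=4 -> matches Electronics
  - product 5 (Desk): category_id=5 -> matches Outdoor
  - product 6 (Printer): category_id=5 -> matches Outdoor
  - product 7 (Cable): category_id=1 -> matches Furniture
So 2 of 7 rows are dropped.

SQL:
SELECT a.name, b.name AS category
FROM products a
INNER JOIN categories b ON a.category_id = b.id

Result:
name    | category   
--------+------------
Tablet  | Outdoor    
Camera  | Electronics
Desk    | Outdoor    
Printer | Outdoor    
Cable   | Furniture  


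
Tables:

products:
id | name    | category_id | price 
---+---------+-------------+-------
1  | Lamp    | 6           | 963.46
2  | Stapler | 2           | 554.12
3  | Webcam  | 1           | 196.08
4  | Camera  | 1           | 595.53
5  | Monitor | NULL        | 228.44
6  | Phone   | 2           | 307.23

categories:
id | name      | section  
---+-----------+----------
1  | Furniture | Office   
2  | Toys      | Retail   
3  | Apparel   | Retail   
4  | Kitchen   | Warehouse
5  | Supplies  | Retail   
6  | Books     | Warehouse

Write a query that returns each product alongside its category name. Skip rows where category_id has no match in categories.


INNER JOIN keeps only products rows whose category_id matches an id in categories. Walk through each product:
  - product 1 (Lamp): category_id=6 -> matches Books
  - product 2 (Stapler): category_id=2 -> matches Toys
  - product 3 (Webcam): category_id=1 -> matches Furniture
  - product 4 (Camera): category_id=1 -> matches Furniture
  - product 5 (Monitor): category_id=NULL, no match -> dropped
  - product 6 (Phone): category_id=2 -> matches Toys
So 1 of 6 rows is dropped.

SQL:
SELECT a.name, b.name AS category
FROM products a
INNER JOIN categories b ON a.category_id = b.id

Result:
name    | category 
--------+----------
Lamp    | Books    
Stapler | Toys     
Webcam  | Furniture
Camera  | Furniture
Phone   | Toys     


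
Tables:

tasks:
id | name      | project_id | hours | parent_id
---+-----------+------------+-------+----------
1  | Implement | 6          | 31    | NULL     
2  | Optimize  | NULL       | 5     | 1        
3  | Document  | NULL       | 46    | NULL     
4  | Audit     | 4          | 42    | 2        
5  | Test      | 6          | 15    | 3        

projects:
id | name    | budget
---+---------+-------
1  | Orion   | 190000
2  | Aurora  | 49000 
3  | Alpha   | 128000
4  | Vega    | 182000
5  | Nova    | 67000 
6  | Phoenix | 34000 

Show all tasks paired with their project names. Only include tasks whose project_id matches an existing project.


INNER JOIN keeps only tasks rows whose project_id matches an id in projects. Walk through each task:
  - task 1 (Implement): project_id=6 -> matches Phoenix
  - task 2 (Optimize): project_id=NULL, no match -> dropped
  - task 3 (Document): project_id=NULL, no match -> dropped
  - task 4 (Audit): project_id=4 -> matches Vega
  - task 5 (Test): project_id=6 -> matches Phoenix
So 2 of 5 rows are dropped.

SQL:
SELECT a.name, b.name AS project
FROM tasks a
INNER JOIN projects b ON a.project_id = b.id

Result:
name      | project
----------+--------
Implement | Phoenix
Audit     | Vega   
Test      | Phoenix


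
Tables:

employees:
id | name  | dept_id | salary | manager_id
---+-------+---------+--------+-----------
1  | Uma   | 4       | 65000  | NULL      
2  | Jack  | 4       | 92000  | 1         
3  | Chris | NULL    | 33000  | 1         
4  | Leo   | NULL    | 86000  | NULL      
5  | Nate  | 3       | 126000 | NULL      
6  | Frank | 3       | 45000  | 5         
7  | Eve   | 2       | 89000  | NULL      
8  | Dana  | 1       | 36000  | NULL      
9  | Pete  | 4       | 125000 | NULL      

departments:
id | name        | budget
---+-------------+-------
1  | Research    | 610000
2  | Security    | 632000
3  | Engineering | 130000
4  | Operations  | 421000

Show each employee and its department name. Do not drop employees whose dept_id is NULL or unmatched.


LEFT JOIN keeps every row from employees (the left table); where dept_id has no match in departments, the department columns become NULL. Walk through each employee:
  - employee 1 (Uma): dept_id=4 -> matches Operations
  - employee 2 (Jack): dept_id=4 -> matches Operations
  - employee 3 (Chris): dept_id=NULL, no match -> kept with NULL
  - employee 4 (Leo): dept_id=NULL, no match -> kept with NULL
  - employee 5 (Nate): dept_id=3 -> matches Engineering
  - employee 6 (Frank): dept_id=3 -> matches Engineering
  - employee 7 (Eve): dept_id=2 -> matches Security
  - employee 8 (Dana): dept_id=1 -> matches Research
  - employee 9 (Pete): dept_id=4 -> matches Operations
All 9 rows appear; 2 have NULL department.

SQL:
SELECT a.name, b.name AS department
FROM employees a
LEFT JOIN departments b ON a.dept_id = b.id

Result:
name  | department 
------+------------
Uma   | Operations 
Jack  | Operations 
Chris | NULL       
Leo   | NULL       
Nate  | Engineering
Frank | Engineering
Eve   | Security   
Dana  | Research   
Pete  | Operations 


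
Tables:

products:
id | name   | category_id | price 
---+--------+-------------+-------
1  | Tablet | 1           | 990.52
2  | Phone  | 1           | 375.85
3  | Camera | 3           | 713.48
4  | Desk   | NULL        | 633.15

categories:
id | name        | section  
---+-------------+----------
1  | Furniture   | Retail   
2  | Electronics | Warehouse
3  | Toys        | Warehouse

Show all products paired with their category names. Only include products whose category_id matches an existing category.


INNER JOIN keeps only products rows whose category_id matches an id in categories. Walk through each product:
  - product 1 (Tablet): category_id=1 -> matches Furniture
  - product 2 (Phone): category_id=1 -> matches Furniture
  - product 3 (Camera): category_id=3 -> matches Toys
  - product 4 (Desk): category_id=NULL, no match -> dropped
So 1 of 4 rows is dropped.

SQL:
SELECT a.name, b.name AS category
FROM products a
INNER JOIN categories b ON a.category_id = b.id

Result:
name   | category 
-------+----------
Tablet | Furniture
Phone  | Furniture
Camera | Toys     


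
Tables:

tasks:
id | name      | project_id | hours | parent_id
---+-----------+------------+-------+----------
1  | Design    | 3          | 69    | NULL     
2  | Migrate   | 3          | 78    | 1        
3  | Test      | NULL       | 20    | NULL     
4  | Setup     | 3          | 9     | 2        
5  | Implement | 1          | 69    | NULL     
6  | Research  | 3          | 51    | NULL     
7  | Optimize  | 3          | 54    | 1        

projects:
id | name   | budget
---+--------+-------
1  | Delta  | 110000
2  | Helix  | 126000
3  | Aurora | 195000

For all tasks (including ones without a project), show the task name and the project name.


LEFT JOIN keeps every row from tasks (the left table); where project_id has no match in projects, the project columns become NULL. Walk through each task:
  - task 1 (Design): project_id=3 -> matches Aurora
  - task 2 (Migrate): project_id=3 -> matches Aurora
  - task 3 (Test): project_id=NULL, no match -> kept with NULL
  - task 4 (Setup): project_id=3 -> matches Aurora
  - task 5 (Implement): project_id=1 -> matches Delta
  - task 6 (Research): project_id=3 -> matches Aurora
  - task 7 (Optimize): project_id=3 -> matches Aurora
All 7 rows appear; 1 has NULL project.

SQL:
SELECT a.name, b.name AS project
FROM tasks a
LEFT JOIN projects b ON a.project_id = b.id

Result:
name      | project
----------+--------
Design    | Aurora 
Migrate   | Aurora 
Test      | NULL   
Setup     | Aurora 
Implement | Delta  
Research  | Aurora 
Optimize  | Aurora 


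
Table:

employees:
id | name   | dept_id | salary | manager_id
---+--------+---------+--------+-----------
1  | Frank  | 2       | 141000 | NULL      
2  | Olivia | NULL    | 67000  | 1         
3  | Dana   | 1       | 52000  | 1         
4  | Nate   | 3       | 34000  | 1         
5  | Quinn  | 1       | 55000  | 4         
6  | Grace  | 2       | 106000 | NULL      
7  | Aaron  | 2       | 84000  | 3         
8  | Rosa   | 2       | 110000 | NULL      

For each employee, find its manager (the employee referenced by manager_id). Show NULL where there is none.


This is a self-join: employees is joined to a second copy of itself, matching each row's manager_id to another row's id. Use LEFT JOIN so rows with manager_id=NULL are kept.
  - employee 1 (Frank): manager_id=NULL -> NULL
  - employee 2 (Olivia): manager_id=1 -> Frank
  - employee 3 (Dana): manager_id=1 -> Frank
  - employee 4 (Nate): manager_id=1 -> Frank
  - employee 5 (Quinn): manager_id=4 -> Nate
  - employee 6 (Grace): manager_id=NULL -> NULL
  - employee 7 (Aaron): manager_id=3 -> Dana
  - employee 8 (Rosa): manager_id=NULL -> NULL

SQL:
SELECT a.name AS item, b.name AS manager
FROM employees a
LEFT JOIN employees b ON a.manager_id = b.id

Result:
item   | manager
-------+--------
Frank  | NULL   
Olivia | Frank  
Dana   | Frank  
Nate   | Frank  
Quinn  | Nate   
Grace  | NULL   
Aaron  | Dana   
Rosa   | NULL   


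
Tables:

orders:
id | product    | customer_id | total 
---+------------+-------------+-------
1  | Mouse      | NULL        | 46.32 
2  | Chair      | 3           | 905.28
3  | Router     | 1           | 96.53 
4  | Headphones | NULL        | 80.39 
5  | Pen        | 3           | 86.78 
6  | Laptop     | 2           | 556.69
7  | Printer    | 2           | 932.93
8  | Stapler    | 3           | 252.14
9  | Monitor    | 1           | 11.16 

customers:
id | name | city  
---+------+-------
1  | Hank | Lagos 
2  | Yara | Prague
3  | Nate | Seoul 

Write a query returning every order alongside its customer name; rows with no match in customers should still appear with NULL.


LEFT JOIN keeps every row from orders (the left table); where customer_id has no match in customers, the customer columns become NULL. Walk through each order:
  - order 1 (Mouse): customer_id=NULL, no match -> kept with NULL
  - order 2 (Chair): customer_id=3 -> matches Nate
  - order 3 (Router): customer_id=1 -> matches Hank
  - order 4 (Headphones): customer_id=NULL, no match -> kept with NULL
  - order 5 (Pen): customer_id=3 -> matches Nate
  - order 6 (Laptop): customer_id=2 -> matches Yara
  - order 7 (Printer): customer_id=2 -> matches Yara
  - order 8 (Stapler): customer_id=3 -> matches Nate
  - order 9 (Monitor): customer_id=1 -> matches Hank
All 9 rows appear; 2 have NULL customer.

SQL:
SELECT a.product, b.name AS customer
FROM orders a
LEFT JOIN customers b ON a.customer_id = b.id

Result:
product    | customer
-----------+---------
Mouse      | NULL    
Chair      | Nate    
Router     | Hank    
Headphones | NULL    
Pen        | Nate    
Laptop     | Yara    
Printer    | Yara    
Stapler    | Nate    
Monitor    | Hank    


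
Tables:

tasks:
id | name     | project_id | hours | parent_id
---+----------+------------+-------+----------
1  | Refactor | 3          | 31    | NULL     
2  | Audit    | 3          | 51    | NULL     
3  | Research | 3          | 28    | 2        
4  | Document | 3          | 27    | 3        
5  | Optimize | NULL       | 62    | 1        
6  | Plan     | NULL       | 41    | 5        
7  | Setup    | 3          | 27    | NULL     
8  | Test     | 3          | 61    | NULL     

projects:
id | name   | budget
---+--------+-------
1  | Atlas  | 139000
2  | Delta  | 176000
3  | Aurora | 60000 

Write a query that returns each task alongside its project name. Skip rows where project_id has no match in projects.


INNER JOIN keeps only tasks rows whose project_id matches an id in projects. Walk through each task:
  - task 1 (Refactor): project_id=3 -> matches Aurora
  - task 2 (Audit): project_id=3 -> matches Aurora
  - task 3 (Research): project_id=3 -> matches Aurora
  - task 4 (Document): project_id=3 -> matches Aurora
  - task 5 (Optimize): project_id=NULL, no match -> dropped
  - task 6 (Plan): project_id=NULL, no match -> dropped
  - task 7 (Setup): project_id=3 -> matches Aurora
  - task 8 (Test): project_id=3 -> matches Aurora
So 2 of 8 rows are dropped.

SQL:
SELECT a.name, b.name AS project
FROM tasks a
INNER JOIN projects b ON a.project_id = b.id

Result:
name     | project
---------+--------
Refactor | Aurora 
Audit    | Aurora 
Research | Aurora 
Document | Aurora 
Setup    | Aurora 
Test     | Aurora 


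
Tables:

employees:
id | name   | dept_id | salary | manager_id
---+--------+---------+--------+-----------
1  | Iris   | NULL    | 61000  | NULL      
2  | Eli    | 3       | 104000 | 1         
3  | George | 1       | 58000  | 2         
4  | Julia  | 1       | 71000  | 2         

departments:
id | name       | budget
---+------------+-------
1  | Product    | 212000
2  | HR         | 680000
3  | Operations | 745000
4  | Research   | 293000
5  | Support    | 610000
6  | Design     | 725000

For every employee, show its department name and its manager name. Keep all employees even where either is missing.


Two LEFT JOINs from the same base table employees: one to departments via dept_id, one to employees itself via manager_id. Both are LEFT so every employee is preserved.
Match against departments:
  - employee 1 (Iris): dept_id=NULL, no match -> kept with NULL
  - employee 2 (Eli): dept_id=3 -> matches Operations
  - employee 3 (George): dept_id=1 -> matches Product
  - employee 4 (Julia): dept_id=1 -> matches Product
Match against employees (self):
  - employee 1 (Iris): manager_id=NULL -> NULL
  - employee 2 (Eli): manager_id=1 -> Iris
  - employee 3 (George): manager_id=2 -> Eli
  - employee 4 (Julia): manager_id=2 -> Eli

SQL:
SELECT a.name, b.name AS department, c.name AS manager
FROM employees a
LEFT JOIN departments b ON a.dept_id = b.id
LEFT JOIN employees c ON a.manager_id = c.id

Result:
name   | department | manager
-------+------------+--------
Iris   | NULL       | NULL   
Eli    | Operations | Iris   
George | Product    | Eli    
Julia  | Product    | Eli    


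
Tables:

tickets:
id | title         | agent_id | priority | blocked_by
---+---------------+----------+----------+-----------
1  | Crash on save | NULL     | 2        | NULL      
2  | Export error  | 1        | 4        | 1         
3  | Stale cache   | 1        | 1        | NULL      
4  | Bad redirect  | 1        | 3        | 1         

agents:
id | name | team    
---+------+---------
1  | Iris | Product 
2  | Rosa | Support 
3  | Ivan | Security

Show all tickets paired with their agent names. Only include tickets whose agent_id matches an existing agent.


INNER JOIN keeps only tickets rows whose agent_id matches an id in agents. Walk through each ticket:
  - ticket 1 (Crash on save): agent_id=NULL, no match -> dropped
  - ticket 2 (Export error): agent_id=1 -> matches Iris
  - ticket 3 (Stale cache): agent_id=1 -> matches Iris
  - ticket 4 (Bad redirect): agent_id=1 -> matches Iris
So 1 of 4 rows is dropped.

SQL:
SELECT a.title, b.name AS agent
FROM tickets a
INNER JOIN agents b ON a.agent_id = b.id

Result:
title        | agent
-------------+------
Export error | Iris 
Stale cache  | Iris 
Bad redirect | Iris 


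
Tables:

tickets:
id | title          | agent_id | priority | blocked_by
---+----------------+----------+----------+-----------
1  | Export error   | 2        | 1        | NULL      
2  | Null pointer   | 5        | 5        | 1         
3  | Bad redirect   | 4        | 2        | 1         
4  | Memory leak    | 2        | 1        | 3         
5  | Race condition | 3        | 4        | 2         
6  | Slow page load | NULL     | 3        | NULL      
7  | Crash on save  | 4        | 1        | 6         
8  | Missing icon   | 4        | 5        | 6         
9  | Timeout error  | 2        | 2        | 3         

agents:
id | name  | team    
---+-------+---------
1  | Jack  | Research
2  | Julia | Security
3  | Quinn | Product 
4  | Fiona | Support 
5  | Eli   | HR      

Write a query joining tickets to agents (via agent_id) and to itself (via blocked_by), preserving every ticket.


Two LEFT JOINs from the same base table tickets: one to agents via agent_id, one to tickets itself via blocked_by. Both are LEFT so every ticket is preserved.
Match against agents:
  - ticket 1 (Export error): agent_id=2 -> matches Julia
  - ticket 2 (Null pointer): agent_id=5 -> matches Eli
  - ticket 3 (Bad redirect): agent_id=4 -> matches Fiona
  - ticket 4 (Memory leak): agent_id=2 -> matches Julia
  - ticket 5 (Race condition): agent_id=3 -> matches Quinn
  - ticket 6 (Slow page load): agent_id=NULL, no match -> kept with NULL
  - ticket 7 (Crash on save): agent_id=4 -> matches Fiona
  - ticket 8 (Missing icon): agent_id=4 -> matches Fiona
  - ticket 9 (Timeout error): agent_id=2 -> matches Julia
Match against tickets (self):
  - ticket 1 (Export error): blocked_by=NULL -> NULL
  - ticket 2 (Null pointer): blocked_by=1 -> Export error
  - ticket 3 (Bad redirect): blocked_by=1 -> Export error
  - ticket 4 (Memory leak): blocked_by=3 -> Bad redirect
  - ticket 5 (Race condition): blocked_by=2 -> Null pointer
  - ticket 6 (Slow page load): blocked_by=NULL -> NULL
  - ticket 7 (Crash on save): blocked_by=6 -> Slow page load
  - ticket 8 (Missing icon): blocked_by=6 -> Slow page load
  - ticket 9 (Timeout error): blocked_by=3 -> Bad redirect

SQL:
SELECT a.title, b.name AS agent, c.title AS blocked_by
FROM tickets a
LEFT JOIN agents b ON a.agent_id = b.id
LEFT JOIN tickets c ON a.blocked_by = c.id

Result:
title          | agent | blocked_by    
---------------+-------+---------------
Export error   | Julia | NULL          
Null pointer   | Eli   | Export error  
Bad redirect   | Fiona | Export error  
Memory leak    | Julia | Bad redirect  
Race condition | Quinn | Null pointer  
Slow page load | NULL  | NULL          
Crash on save  | Fiona | Slow page load
Missing icon   | Fiona | Slow page load
Timeout error  | Julia | Bad redirect  
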